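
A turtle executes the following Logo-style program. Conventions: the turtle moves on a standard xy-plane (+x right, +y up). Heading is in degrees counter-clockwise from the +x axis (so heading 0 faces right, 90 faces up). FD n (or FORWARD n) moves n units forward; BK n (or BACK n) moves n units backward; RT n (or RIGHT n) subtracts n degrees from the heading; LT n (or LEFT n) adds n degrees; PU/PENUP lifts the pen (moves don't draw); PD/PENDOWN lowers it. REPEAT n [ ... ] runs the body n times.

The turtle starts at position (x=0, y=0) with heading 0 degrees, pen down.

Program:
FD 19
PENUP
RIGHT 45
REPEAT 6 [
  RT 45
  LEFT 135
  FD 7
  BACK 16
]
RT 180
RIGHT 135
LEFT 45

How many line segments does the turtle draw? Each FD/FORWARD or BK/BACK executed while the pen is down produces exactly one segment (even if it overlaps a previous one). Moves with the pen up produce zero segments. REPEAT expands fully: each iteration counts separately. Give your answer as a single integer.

Executing turtle program step by step:
Start: pos=(0,0), heading=0, pen down
FD 19: (0,0) -> (19,0) [heading=0, draw]
PU: pen up
RT 45: heading 0 -> 315
REPEAT 6 [
  -- iteration 1/6 --
  RT 45: heading 315 -> 270
  LT 135: heading 270 -> 45
  FD 7: (19,0) -> (23.95,4.95) [heading=45, move]
  BK 16: (23.95,4.95) -> (12.636,-6.364) [heading=45, move]
  -- iteration 2/6 --
  RT 45: heading 45 -> 0
  LT 135: heading 0 -> 135
  FD 7: (12.636,-6.364) -> (7.686,-1.414) [heading=135, move]
  BK 16: (7.686,-1.414) -> (19,-12.728) [heading=135, move]
  -- iteration 3/6 --
  RT 45: heading 135 -> 90
  LT 135: heading 90 -> 225
  FD 7: (19,-12.728) -> (14.05,-17.678) [heading=225, move]
  BK 16: (14.05,-17.678) -> (25.364,-6.364) [heading=225, move]
  -- iteration 4/6 --
  RT 45: heading 225 -> 180
  LT 135: heading 180 -> 315
  FD 7: (25.364,-6.364) -> (30.314,-11.314) [heading=315, move]
  BK 16: (30.314,-11.314) -> (19,0) [heading=315, move]
  -- iteration 5/6 --
  RT 45: heading 315 -> 270
  LT 135: heading 270 -> 45
  FD 7: (19,0) -> (23.95,4.95) [heading=45, move]
  BK 16: (23.95,4.95) -> (12.636,-6.364) [heading=45, move]
  -- iteration 6/6 --
  RT 45: heading 45 -> 0
  LT 135: heading 0 -> 135
  FD 7: (12.636,-6.364) -> (7.686,-1.414) [heading=135, move]
  BK 16: (7.686,-1.414) -> (19,-12.728) [heading=135, move]
]
RT 180: heading 135 -> 315
RT 135: heading 315 -> 180
LT 45: heading 180 -> 225
Final: pos=(19,-12.728), heading=225, 1 segment(s) drawn
Segments drawn: 1

Answer: 1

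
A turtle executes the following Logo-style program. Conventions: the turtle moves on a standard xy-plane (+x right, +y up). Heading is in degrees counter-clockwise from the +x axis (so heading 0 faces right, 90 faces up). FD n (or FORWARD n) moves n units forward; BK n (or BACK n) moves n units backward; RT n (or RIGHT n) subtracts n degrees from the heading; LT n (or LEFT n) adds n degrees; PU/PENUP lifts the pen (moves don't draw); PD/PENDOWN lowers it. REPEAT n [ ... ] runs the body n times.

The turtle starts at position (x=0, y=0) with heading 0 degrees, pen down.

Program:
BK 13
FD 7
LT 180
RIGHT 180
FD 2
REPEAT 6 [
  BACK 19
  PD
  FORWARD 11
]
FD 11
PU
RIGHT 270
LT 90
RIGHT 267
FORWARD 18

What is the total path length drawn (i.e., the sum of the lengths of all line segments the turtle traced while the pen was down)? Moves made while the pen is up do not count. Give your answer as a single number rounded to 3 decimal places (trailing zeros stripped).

Executing turtle program step by step:
Start: pos=(0,0), heading=0, pen down
BK 13: (0,0) -> (-13,0) [heading=0, draw]
FD 7: (-13,0) -> (-6,0) [heading=0, draw]
LT 180: heading 0 -> 180
RT 180: heading 180 -> 0
FD 2: (-6,0) -> (-4,0) [heading=0, draw]
REPEAT 6 [
  -- iteration 1/6 --
  BK 19: (-4,0) -> (-23,0) [heading=0, draw]
  PD: pen down
  FD 11: (-23,0) -> (-12,0) [heading=0, draw]
  -- iteration 2/6 --
  BK 19: (-12,0) -> (-31,0) [heading=0, draw]
  PD: pen down
  FD 11: (-31,0) -> (-20,0) [heading=0, draw]
  -- iteration 3/6 --
  BK 19: (-20,0) -> (-39,0) [heading=0, draw]
  PD: pen down
  FD 11: (-39,0) -> (-28,0) [heading=0, draw]
  -- iteration 4/6 --
  BK 19: (-28,0) -> (-47,0) [heading=0, draw]
  PD: pen down
  FD 11: (-47,0) -> (-36,0) [heading=0, draw]
  -- iteration 5/6 --
  BK 19: (-36,0) -> (-55,0) [heading=0, draw]
  PD: pen down
  FD 11: (-55,0) -> (-44,0) [heading=0, draw]
  -- iteration 6/6 --
  BK 19: (-44,0) -> (-63,0) [heading=0, draw]
  PD: pen down
  FD 11: (-63,0) -> (-52,0) [heading=0, draw]
]
FD 11: (-52,0) -> (-41,0) [heading=0, draw]
PU: pen up
RT 270: heading 0 -> 90
LT 90: heading 90 -> 180
RT 267: heading 180 -> 273
FD 18: (-41,0) -> (-40.058,-17.975) [heading=273, move]
Final: pos=(-40.058,-17.975), heading=273, 16 segment(s) drawn

Segment lengths:
  seg 1: (0,0) -> (-13,0), length = 13
  seg 2: (-13,0) -> (-6,0), length = 7
  seg 3: (-6,0) -> (-4,0), length = 2
  seg 4: (-4,0) -> (-23,0), length = 19
  seg 5: (-23,0) -> (-12,0), length = 11
  seg 6: (-12,0) -> (-31,0), length = 19
  seg 7: (-31,0) -> (-20,0), length = 11
  seg 8: (-20,0) -> (-39,0), length = 19
  seg 9: (-39,0) -> (-28,0), length = 11
  seg 10: (-28,0) -> (-47,0), length = 19
  seg 11: (-47,0) -> (-36,0), length = 11
  seg 12: (-36,0) -> (-55,0), length = 19
  seg 13: (-55,0) -> (-44,0), length = 11
  seg 14: (-44,0) -> (-63,0), length = 19
  seg 15: (-63,0) -> (-52,0), length = 11
  seg 16: (-52,0) -> (-41,0), length = 11
Total = 213

Answer: 213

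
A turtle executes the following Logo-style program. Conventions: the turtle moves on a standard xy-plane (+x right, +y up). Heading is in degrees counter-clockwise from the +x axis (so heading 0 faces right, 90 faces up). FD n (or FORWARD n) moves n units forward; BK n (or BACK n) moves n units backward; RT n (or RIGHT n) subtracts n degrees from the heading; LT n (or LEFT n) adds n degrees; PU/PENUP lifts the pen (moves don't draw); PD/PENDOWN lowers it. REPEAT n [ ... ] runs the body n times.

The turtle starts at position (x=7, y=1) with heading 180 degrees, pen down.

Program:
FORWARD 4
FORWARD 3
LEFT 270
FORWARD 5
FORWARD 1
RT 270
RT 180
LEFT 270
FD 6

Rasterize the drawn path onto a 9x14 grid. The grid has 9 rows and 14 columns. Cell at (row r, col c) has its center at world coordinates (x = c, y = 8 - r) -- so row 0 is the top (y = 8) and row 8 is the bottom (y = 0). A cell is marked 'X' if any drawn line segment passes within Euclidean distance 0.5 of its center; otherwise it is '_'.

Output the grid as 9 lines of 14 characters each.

Answer: ______________
X_____________
X_____________
X_____________
X_____________
X_____________
X_____________
XXXXXXXX______
______________

Derivation:
Segment 0: (7,1) -> (3,1)
Segment 1: (3,1) -> (0,1)
Segment 2: (0,1) -> (0,6)
Segment 3: (0,6) -> (0,7)
Segment 4: (0,7) -> (0,1)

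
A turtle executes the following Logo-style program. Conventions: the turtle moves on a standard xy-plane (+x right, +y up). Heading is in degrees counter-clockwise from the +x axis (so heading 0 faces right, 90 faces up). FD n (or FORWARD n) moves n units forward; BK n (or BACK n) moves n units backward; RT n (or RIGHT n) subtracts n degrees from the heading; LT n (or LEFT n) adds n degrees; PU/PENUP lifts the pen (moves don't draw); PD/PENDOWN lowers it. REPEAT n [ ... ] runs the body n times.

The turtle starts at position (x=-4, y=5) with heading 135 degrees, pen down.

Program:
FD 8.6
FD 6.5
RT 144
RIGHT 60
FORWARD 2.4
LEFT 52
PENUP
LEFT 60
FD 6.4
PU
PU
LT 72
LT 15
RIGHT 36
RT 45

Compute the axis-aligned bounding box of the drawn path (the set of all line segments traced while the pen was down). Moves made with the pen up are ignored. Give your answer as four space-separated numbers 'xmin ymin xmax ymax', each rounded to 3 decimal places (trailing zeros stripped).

Answer: -14.677 5 -4 15.677

Derivation:
Executing turtle program step by step:
Start: pos=(-4,5), heading=135, pen down
FD 8.6: (-4,5) -> (-10.081,11.081) [heading=135, draw]
FD 6.5: (-10.081,11.081) -> (-14.677,15.677) [heading=135, draw]
RT 144: heading 135 -> 351
RT 60: heading 351 -> 291
FD 2.4: (-14.677,15.677) -> (-13.817,13.437) [heading=291, draw]
LT 52: heading 291 -> 343
PU: pen up
LT 60: heading 343 -> 43
FD 6.4: (-13.817,13.437) -> (-9.137,17.802) [heading=43, move]
PU: pen up
PU: pen up
LT 72: heading 43 -> 115
LT 15: heading 115 -> 130
RT 36: heading 130 -> 94
RT 45: heading 94 -> 49
Final: pos=(-9.137,17.802), heading=49, 3 segment(s) drawn

Segment endpoints: x in {-14.677, -13.817, -10.081, -4}, y in {5, 11.081, 13.437, 15.677}
xmin=-14.677, ymin=5, xmax=-4, ymax=15.677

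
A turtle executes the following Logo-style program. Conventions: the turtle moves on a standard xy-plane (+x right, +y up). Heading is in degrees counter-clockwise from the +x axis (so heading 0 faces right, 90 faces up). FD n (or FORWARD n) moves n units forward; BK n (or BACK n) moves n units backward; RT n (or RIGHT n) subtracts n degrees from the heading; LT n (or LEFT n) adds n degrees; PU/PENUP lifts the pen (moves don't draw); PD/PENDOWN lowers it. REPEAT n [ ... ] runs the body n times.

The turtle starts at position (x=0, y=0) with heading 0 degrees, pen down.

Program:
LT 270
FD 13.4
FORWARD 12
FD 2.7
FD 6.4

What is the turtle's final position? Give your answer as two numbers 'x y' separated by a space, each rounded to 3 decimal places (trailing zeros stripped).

Executing turtle program step by step:
Start: pos=(0,0), heading=0, pen down
LT 270: heading 0 -> 270
FD 13.4: (0,0) -> (0,-13.4) [heading=270, draw]
FD 12: (0,-13.4) -> (0,-25.4) [heading=270, draw]
FD 2.7: (0,-25.4) -> (0,-28.1) [heading=270, draw]
FD 6.4: (0,-28.1) -> (0,-34.5) [heading=270, draw]
Final: pos=(0,-34.5), heading=270, 4 segment(s) drawn

Answer: 0 -34.5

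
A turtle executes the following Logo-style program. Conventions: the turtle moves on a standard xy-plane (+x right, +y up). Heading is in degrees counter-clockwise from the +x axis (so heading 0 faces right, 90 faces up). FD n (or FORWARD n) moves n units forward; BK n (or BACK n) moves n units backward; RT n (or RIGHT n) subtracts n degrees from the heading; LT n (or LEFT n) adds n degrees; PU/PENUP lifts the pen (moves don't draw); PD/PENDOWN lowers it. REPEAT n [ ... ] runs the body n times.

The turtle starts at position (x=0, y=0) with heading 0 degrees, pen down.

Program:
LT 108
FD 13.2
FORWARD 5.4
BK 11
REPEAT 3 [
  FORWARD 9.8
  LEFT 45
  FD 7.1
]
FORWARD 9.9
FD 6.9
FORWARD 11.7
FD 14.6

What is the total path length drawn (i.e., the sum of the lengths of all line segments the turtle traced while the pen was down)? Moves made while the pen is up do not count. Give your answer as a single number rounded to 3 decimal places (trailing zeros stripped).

Answer: 123.4

Derivation:
Executing turtle program step by step:
Start: pos=(0,0), heading=0, pen down
LT 108: heading 0 -> 108
FD 13.2: (0,0) -> (-4.079,12.554) [heading=108, draw]
FD 5.4: (-4.079,12.554) -> (-5.748,17.69) [heading=108, draw]
BK 11: (-5.748,17.69) -> (-2.349,7.228) [heading=108, draw]
REPEAT 3 [
  -- iteration 1/3 --
  FD 9.8: (-2.349,7.228) -> (-5.377,16.548) [heading=108, draw]
  LT 45: heading 108 -> 153
  FD 7.1: (-5.377,16.548) -> (-11.703,19.772) [heading=153, draw]
  -- iteration 2/3 --
  FD 9.8: (-11.703,19.772) -> (-20.435,24.221) [heading=153, draw]
  LT 45: heading 153 -> 198
  FD 7.1: (-20.435,24.221) -> (-27.187,22.027) [heading=198, draw]
  -- iteration 3/3 --
  FD 9.8: (-27.187,22.027) -> (-36.508,18.998) [heading=198, draw]
  LT 45: heading 198 -> 243
  FD 7.1: (-36.508,18.998) -> (-39.731,12.672) [heading=243, draw]
]
FD 9.9: (-39.731,12.672) -> (-44.226,3.851) [heading=243, draw]
FD 6.9: (-44.226,3.851) -> (-47.358,-2.297) [heading=243, draw]
FD 11.7: (-47.358,-2.297) -> (-52.67,-12.721) [heading=243, draw]
FD 14.6: (-52.67,-12.721) -> (-59.298,-25.73) [heading=243, draw]
Final: pos=(-59.298,-25.73), heading=243, 13 segment(s) drawn

Segment lengths:
  seg 1: (0,0) -> (-4.079,12.554), length = 13.2
  seg 2: (-4.079,12.554) -> (-5.748,17.69), length = 5.4
  seg 3: (-5.748,17.69) -> (-2.349,7.228), length = 11
  seg 4: (-2.349,7.228) -> (-5.377,16.548), length = 9.8
  seg 5: (-5.377,16.548) -> (-11.703,19.772), length = 7.1
  seg 6: (-11.703,19.772) -> (-20.435,24.221), length = 9.8
  seg 7: (-20.435,24.221) -> (-27.187,22.027), length = 7.1
  seg 8: (-27.187,22.027) -> (-36.508,18.998), length = 9.8
  seg 9: (-36.508,18.998) -> (-39.731,12.672), length = 7.1
  seg 10: (-39.731,12.672) -> (-44.226,3.851), length = 9.9
  seg 11: (-44.226,3.851) -> (-47.358,-2.297), length = 6.9
  seg 12: (-47.358,-2.297) -> (-52.67,-12.721), length = 11.7
  seg 13: (-52.67,-12.721) -> (-59.298,-25.73), length = 14.6
Total = 123.4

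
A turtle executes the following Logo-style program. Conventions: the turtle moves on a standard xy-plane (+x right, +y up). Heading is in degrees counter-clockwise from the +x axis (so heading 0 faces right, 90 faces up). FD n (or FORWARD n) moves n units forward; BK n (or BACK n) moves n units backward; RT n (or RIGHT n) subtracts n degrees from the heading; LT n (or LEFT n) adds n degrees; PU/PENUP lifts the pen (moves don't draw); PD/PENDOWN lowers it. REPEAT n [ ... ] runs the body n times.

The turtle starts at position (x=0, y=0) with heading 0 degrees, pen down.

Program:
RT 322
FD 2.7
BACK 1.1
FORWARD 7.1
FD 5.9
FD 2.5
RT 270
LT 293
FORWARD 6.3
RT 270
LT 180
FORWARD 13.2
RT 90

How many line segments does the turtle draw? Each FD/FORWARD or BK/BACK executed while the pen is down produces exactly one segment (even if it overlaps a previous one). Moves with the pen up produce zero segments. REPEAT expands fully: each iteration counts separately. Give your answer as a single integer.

Answer: 7

Derivation:
Executing turtle program step by step:
Start: pos=(0,0), heading=0, pen down
RT 322: heading 0 -> 38
FD 2.7: (0,0) -> (2.128,1.662) [heading=38, draw]
BK 1.1: (2.128,1.662) -> (1.261,0.985) [heading=38, draw]
FD 7.1: (1.261,0.985) -> (6.856,5.356) [heading=38, draw]
FD 5.9: (6.856,5.356) -> (11.505,8.989) [heading=38, draw]
FD 2.5: (11.505,8.989) -> (13.475,10.528) [heading=38, draw]
RT 270: heading 38 -> 128
LT 293: heading 128 -> 61
FD 6.3: (13.475,10.528) -> (16.529,16.038) [heading=61, draw]
RT 270: heading 61 -> 151
LT 180: heading 151 -> 331
FD 13.2: (16.529,16.038) -> (28.074,9.638) [heading=331, draw]
RT 90: heading 331 -> 241
Final: pos=(28.074,9.638), heading=241, 7 segment(s) drawn
Segments drawn: 7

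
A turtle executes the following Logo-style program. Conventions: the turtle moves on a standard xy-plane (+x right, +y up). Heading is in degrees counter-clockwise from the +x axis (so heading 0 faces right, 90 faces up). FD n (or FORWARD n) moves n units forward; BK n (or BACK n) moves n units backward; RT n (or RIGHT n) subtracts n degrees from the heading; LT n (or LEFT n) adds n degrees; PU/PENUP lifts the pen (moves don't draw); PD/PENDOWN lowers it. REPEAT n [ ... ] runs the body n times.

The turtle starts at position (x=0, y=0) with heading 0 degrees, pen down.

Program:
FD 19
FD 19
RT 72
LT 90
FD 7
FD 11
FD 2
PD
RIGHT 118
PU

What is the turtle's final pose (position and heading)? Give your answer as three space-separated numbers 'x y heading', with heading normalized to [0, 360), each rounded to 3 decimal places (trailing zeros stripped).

Executing turtle program step by step:
Start: pos=(0,0), heading=0, pen down
FD 19: (0,0) -> (19,0) [heading=0, draw]
FD 19: (19,0) -> (38,0) [heading=0, draw]
RT 72: heading 0 -> 288
LT 90: heading 288 -> 18
FD 7: (38,0) -> (44.657,2.163) [heading=18, draw]
FD 11: (44.657,2.163) -> (55.119,5.562) [heading=18, draw]
FD 2: (55.119,5.562) -> (57.021,6.18) [heading=18, draw]
PD: pen down
RT 118: heading 18 -> 260
PU: pen up
Final: pos=(57.021,6.18), heading=260, 5 segment(s) drawn

Answer: 57.021 6.18 260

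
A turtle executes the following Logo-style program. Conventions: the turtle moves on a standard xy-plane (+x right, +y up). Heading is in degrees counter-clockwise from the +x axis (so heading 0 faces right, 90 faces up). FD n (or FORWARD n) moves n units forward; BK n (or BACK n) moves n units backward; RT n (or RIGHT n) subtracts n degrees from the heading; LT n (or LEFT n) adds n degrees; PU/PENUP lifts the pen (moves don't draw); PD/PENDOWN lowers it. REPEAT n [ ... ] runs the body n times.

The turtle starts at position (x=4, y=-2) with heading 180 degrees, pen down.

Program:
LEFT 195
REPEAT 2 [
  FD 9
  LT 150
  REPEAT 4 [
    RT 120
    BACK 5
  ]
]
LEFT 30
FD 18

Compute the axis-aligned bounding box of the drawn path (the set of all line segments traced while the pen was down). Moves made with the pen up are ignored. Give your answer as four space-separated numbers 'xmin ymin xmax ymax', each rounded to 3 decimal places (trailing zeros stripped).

Answer: 4 -3.206 15.522 15.715

Derivation:
Executing turtle program step by step:
Start: pos=(4,-2), heading=180, pen down
LT 195: heading 180 -> 15
REPEAT 2 [
  -- iteration 1/2 --
  FD 9: (4,-2) -> (12.693,0.329) [heading=15, draw]
  LT 150: heading 15 -> 165
  REPEAT 4 [
    -- iteration 1/4 --
    RT 120: heading 165 -> 45
    BK 5: (12.693,0.329) -> (9.158,-3.206) [heading=45, draw]
    -- iteration 2/4 --
    RT 120: heading 45 -> 285
    BK 5: (9.158,-3.206) -> (7.864,1.623) [heading=285, draw]
    -- iteration 3/4 --
    RT 120: heading 285 -> 165
    BK 5: (7.864,1.623) -> (12.693,0.329) [heading=165, draw]
    -- iteration 4/4 --
    RT 120: heading 165 -> 45
    BK 5: (12.693,0.329) -> (9.158,-3.206) [heading=45, draw]
  ]
  -- iteration 2/2 --
  FD 9: (9.158,-3.206) -> (15.522,3.158) [heading=45, draw]
  LT 150: heading 45 -> 195
  REPEAT 4 [
    -- iteration 1/4 --
    RT 120: heading 195 -> 75
    BK 5: (15.522,3.158) -> (14.228,-1.672) [heading=75, draw]
    -- iteration 2/4 --
    RT 120: heading 75 -> 315
    BK 5: (14.228,-1.672) -> (10.692,1.864) [heading=315, draw]
    -- iteration 3/4 --
    RT 120: heading 315 -> 195
    BK 5: (10.692,1.864) -> (15.522,3.158) [heading=195, draw]
    -- iteration 4/4 --
    RT 120: heading 195 -> 75
    BK 5: (15.522,3.158) -> (14.228,-1.672) [heading=75, draw]
  ]
]
LT 30: heading 75 -> 105
FD 18: (14.228,-1.672) -> (9.569,15.715) [heading=105, draw]
Final: pos=(9.569,15.715), heading=105, 11 segment(s) drawn

Segment endpoints: x in {4, 7.864, 9.158, 9.158, 9.569, 10.692, 12.693, 12.693, 14.228, 14.228, 15.522}, y in {-3.206, -2, -1.672, 0.329, 0.329, 1.623, 1.864, 3.158, 3.158, 15.715}
xmin=4, ymin=-3.206, xmax=15.522, ymax=15.715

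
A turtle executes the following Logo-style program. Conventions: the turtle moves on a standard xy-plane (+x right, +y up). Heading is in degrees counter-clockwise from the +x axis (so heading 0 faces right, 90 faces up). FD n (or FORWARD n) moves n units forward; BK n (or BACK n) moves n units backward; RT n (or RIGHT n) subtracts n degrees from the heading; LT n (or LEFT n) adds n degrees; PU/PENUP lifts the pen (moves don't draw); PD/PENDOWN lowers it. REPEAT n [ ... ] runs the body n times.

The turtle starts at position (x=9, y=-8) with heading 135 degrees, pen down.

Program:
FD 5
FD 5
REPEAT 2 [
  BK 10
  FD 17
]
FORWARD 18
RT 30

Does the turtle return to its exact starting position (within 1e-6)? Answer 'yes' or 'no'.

Answer: no

Derivation:
Executing turtle program step by step:
Start: pos=(9,-8), heading=135, pen down
FD 5: (9,-8) -> (5.464,-4.464) [heading=135, draw]
FD 5: (5.464,-4.464) -> (1.929,-0.929) [heading=135, draw]
REPEAT 2 [
  -- iteration 1/2 --
  BK 10: (1.929,-0.929) -> (9,-8) [heading=135, draw]
  FD 17: (9,-8) -> (-3.021,4.021) [heading=135, draw]
  -- iteration 2/2 --
  BK 10: (-3.021,4.021) -> (4.05,-3.05) [heading=135, draw]
  FD 17: (4.05,-3.05) -> (-7.971,8.971) [heading=135, draw]
]
FD 18: (-7.971,8.971) -> (-20.698,21.698) [heading=135, draw]
RT 30: heading 135 -> 105
Final: pos=(-20.698,21.698), heading=105, 7 segment(s) drawn

Start position: (9, -8)
Final position: (-20.698, 21.698)
Distance = 42; >= 1e-6 -> NOT closed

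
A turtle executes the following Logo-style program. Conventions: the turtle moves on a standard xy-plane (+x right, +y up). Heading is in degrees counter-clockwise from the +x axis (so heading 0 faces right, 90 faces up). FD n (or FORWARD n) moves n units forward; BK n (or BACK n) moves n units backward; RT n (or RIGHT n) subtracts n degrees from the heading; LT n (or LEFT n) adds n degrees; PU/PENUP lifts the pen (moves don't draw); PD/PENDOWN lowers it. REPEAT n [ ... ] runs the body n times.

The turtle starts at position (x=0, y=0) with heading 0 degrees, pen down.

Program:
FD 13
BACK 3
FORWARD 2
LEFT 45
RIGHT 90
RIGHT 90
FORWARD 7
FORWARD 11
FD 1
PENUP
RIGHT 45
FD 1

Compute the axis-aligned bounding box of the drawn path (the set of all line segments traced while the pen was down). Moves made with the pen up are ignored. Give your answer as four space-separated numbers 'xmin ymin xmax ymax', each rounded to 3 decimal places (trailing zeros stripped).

Executing turtle program step by step:
Start: pos=(0,0), heading=0, pen down
FD 13: (0,0) -> (13,0) [heading=0, draw]
BK 3: (13,0) -> (10,0) [heading=0, draw]
FD 2: (10,0) -> (12,0) [heading=0, draw]
LT 45: heading 0 -> 45
RT 90: heading 45 -> 315
RT 90: heading 315 -> 225
FD 7: (12,0) -> (7.05,-4.95) [heading=225, draw]
FD 11: (7.05,-4.95) -> (-0.728,-12.728) [heading=225, draw]
FD 1: (-0.728,-12.728) -> (-1.435,-13.435) [heading=225, draw]
PU: pen up
RT 45: heading 225 -> 180
FD 1: (-1.435,-13.435) -> (-2.435,-13.435) [heading=180, move]
Final: pos=(-2.435,-13.435), heading=180, 6 segment(s) drawn

Segment endpoints: x in {-1.435, -0.728, 0, 7.05, 10, 12, 13}, y in {-13.435, -12.728, -4.95, 0}
xmin=-1.435, ymin=-13.435, xmax=13, ymax=0

Answer: -1.435 -13.435 13 0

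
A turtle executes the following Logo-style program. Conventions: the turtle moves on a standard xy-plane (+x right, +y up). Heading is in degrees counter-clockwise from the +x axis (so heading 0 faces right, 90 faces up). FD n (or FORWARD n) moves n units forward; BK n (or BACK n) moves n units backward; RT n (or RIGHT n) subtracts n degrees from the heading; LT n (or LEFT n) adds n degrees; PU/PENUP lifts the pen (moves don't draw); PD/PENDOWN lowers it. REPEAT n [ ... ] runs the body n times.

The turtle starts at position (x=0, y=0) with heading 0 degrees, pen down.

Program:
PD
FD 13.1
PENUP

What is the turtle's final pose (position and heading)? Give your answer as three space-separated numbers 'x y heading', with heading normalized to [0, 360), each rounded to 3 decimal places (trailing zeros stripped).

Executing turtle program step by step:
Start: pos=(0,0), heading=0, pen down
PD: pen down
FD 13.1: (0,0) -> (13.1,0) [heading=0, draw]
PU: pen up
Final: pos=(13.1,0), heading=0, 1 segment(s) drawn

Answer: 13.1 0 0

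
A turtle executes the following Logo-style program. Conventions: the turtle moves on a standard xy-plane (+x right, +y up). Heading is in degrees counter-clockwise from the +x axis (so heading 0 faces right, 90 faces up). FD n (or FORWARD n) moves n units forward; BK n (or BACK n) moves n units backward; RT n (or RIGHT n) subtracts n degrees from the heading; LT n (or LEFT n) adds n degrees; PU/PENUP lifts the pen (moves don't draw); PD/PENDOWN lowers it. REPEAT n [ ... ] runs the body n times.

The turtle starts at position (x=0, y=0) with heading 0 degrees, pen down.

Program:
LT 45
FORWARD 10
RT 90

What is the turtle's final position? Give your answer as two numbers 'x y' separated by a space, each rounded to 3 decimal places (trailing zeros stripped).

Answer: 7.071 7.071

Derivation:
Executing turtle program step by step:
Start: pos=(0,0), heading=0, pen down
LT 45: heading 0 -> 45
FD 10: (0,0) -> (7.071,7.071) [heading=45, draw]
RT 90: heading 45 -> 315
Final: pos=(7.071,7.071), heading=315, 1 segment(s) drawn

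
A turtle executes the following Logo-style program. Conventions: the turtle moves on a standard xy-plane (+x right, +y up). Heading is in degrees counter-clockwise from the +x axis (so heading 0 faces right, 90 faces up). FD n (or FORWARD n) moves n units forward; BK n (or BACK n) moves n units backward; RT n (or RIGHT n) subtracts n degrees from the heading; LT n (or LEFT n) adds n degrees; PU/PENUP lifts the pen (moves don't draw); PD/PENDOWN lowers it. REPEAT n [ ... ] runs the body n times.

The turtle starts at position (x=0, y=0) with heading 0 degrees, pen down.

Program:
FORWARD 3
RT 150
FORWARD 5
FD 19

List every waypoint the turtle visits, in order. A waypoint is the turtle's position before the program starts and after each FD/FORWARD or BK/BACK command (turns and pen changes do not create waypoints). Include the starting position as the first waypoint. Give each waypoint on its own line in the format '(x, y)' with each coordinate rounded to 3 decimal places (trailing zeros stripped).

Answer: (0, 0)
(3, 0)
(-1.33, -2.5)
(-17.785, -12)

Derivation:
Executing turtle program step by step:
Start: pos=(0,0), heading=0, pen down
FD 3: (0,0) -> (3,0) [heading=0, draw]
RT 150: heading 0 -> 210
FD 5: (3,0) -> (-1.33,-2.5) [heading=210, draw]
FD 19: (-1.33,-2.5) -> (-17.785,-12) [heading=210, draw]
Final: pos=(-17.785,-12), heading=210, 3 segment(s) drawn
Waypoints (4 total):
(0, 0)
(3, 0)
(-1.33, -2.5)
(-17.785, -12)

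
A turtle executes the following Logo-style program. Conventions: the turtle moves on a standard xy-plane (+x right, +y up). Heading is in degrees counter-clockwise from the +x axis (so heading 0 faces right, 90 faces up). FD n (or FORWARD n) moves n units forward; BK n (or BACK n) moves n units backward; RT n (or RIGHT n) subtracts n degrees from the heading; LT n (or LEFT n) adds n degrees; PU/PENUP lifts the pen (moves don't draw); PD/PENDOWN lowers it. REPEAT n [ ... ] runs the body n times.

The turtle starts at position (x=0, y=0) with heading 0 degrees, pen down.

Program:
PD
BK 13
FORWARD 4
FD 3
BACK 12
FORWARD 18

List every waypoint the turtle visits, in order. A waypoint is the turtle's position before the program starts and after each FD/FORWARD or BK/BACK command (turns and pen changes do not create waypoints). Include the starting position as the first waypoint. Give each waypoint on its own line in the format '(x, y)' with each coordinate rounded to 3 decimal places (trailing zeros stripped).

Executing turtle program step by step:
Start: pos=(0,0), heading=0, pen down
PD: pen down
BK 13: (0,0) -> (-13,0) [heading=0, draw]
FD 4: (-13,0) -> (-9,0) [heading=0, draw]
FD 3: (-9,0) -> (-6,0) [heading=0, draw]
BK 12: (-6,0) -> (-18,0) [heading=0, draw]
FD 18: (-18,0) -> (0,0) [heading=0, draw]
Final: pos=(0,0), heading=0, 5 segment(s) drawn
Waypoints (6 total):
(0, 0)
(-13, 0)
(-9, 0)
(-6, 0)
(-18, 0)
(0, 0)

Answer: (0, 0)
(-13, 0)
(-9, 0)
(-6, 0)
(-18, 0)
(0, 0)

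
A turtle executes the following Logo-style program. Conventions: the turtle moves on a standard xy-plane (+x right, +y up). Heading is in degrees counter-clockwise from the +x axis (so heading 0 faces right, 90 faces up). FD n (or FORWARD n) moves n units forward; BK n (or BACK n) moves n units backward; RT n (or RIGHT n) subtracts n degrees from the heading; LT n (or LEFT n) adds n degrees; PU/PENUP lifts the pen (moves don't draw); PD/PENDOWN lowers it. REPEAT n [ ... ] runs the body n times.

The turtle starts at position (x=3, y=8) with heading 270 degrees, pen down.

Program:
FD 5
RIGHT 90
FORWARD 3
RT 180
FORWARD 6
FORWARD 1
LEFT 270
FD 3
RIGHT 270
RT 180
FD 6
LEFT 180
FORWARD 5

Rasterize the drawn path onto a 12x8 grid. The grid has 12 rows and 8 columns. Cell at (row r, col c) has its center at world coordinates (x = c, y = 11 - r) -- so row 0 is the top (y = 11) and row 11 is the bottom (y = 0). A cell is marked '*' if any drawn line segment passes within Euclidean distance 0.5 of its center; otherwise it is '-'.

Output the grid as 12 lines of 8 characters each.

Answer: --------
--------
--------
---*----
---*----
---*----
---*----
---*----
********
-------*
-------*
-*******

Derivation:
Segment 0: (3,8) -> (3,3)
Segment 1: (3,3) -> (-0,3)
Segment 2: (-0,3) -> (6,3)
Segment 3: (6,3) -> (7,3)
Segment 4: (7,3) -> (7,0)
Segment 5: (7,0) -> (1,-0)
Segment 6: (1,-0) -> (6,-0)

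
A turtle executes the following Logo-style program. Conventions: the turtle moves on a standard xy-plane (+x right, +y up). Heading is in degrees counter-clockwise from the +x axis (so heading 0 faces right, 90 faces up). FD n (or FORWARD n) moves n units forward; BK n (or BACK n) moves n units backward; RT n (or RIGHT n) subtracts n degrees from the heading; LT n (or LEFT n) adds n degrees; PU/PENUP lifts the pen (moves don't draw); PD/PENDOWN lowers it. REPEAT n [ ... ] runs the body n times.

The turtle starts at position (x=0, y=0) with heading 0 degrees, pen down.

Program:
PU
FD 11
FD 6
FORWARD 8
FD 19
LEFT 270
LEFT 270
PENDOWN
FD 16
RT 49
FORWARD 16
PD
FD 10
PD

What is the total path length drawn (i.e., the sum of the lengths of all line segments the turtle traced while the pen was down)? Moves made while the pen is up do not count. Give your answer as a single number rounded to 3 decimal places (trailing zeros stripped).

Answer: 42

Derivation:
Executing turtle program step by step:
Start: pos=(0,0), heading=0, pen down
PU: pen up
FD 11: (0,0) -> (11,0) [heading=0, move]
FD 6: (11,0) -> (17,0) [heading=0, move]
FD 8: (17,0) -> (25,0) [heading=0, move]
FD 19: (25,0) -> (44,0) [heading=0, move]
LT 270: heading 0 -> 270
LT 270: heading 270 -> 180
PD: pen down
FD 16: (44,0) -> (28,0) [heading=180, draw]
RT 49: heading 180 -> 131
FD 16: (28,0) -> (17.503,12.075) [heading=131, draw]
PD: pen down
FD 10: (17.503,12.075) -> (10.942,19.622) [heading=131, draw]
PD: pen down
Final: pos=(10.942,19.622), heading=131, 3 segment(s) drawn

Segment lengths:
  seg 1: (44,0) -> (28,0), length = 16
  seg 2: (28,0) -> (17.503,12.075), length = 16
  seg 3: (17.503,12.075) -> (10.942,19.622), length = 10
Total = 42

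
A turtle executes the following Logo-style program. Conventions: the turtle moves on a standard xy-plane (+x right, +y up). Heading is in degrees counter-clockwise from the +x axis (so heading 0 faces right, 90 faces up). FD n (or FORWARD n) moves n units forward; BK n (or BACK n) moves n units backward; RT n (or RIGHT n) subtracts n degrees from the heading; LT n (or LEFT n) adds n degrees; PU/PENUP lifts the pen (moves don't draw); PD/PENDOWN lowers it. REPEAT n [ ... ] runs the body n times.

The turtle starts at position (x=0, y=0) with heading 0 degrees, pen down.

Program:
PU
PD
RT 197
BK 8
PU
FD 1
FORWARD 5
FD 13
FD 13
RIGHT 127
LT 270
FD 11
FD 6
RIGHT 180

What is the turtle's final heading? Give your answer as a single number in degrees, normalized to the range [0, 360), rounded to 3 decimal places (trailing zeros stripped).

Executing turtle program step by step:
Start: pos=(0,0), heading=0, pen down
PU: pen up
PD: pen down
RT 197: heading 0 -> 163
BK 8: (0,0) -> (7.65,-2.339) [heading=163, draw]
PU: pen up
FD 1: (7.65,-2.339) -> (6.694,-2.047) [heading=163, move]
FD 5: (6.694,-2.047) -> (1.913,-0.585) [heading=163, move]
FD 13: (1.913,-0.585) -> (-10.519,3.216) [heading=163, move]
FD 13: (-10.519,3.216) -> (-22.951,7.017) [heading=163, move]
RT 127: heading 163 -> 36
LT 270: heading 36 -> 306
FD 11: (-22.951,7.017) -> (-16.486,-1.882) [heading=306, move]
FD 6: (-16.486,-1.882) -> (-12.959,-6.736) [heading=306, move]
RT 180: heading 306 -> 126
Final: pos=(-12.959,-6.736), heading=126, 1 segment(s) drawn

Answer: 126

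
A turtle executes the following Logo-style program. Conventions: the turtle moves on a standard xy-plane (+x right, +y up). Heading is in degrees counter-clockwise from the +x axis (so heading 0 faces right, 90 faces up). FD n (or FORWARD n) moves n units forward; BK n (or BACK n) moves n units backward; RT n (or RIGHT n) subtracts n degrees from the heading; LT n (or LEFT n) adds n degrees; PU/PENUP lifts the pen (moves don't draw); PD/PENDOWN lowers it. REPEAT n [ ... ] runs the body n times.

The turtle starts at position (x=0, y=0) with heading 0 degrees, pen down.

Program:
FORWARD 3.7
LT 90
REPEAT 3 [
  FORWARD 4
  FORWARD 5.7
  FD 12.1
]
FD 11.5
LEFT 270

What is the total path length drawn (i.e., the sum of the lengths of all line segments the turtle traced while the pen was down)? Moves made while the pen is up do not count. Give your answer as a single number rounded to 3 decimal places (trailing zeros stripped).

Executing turtle program step by step:
Start: pos=(0,0), heading=0, pen down
FD 3.7: (0,0) -> (3.7,0) [heading=0, draw]
LT 90: heading 0 -> 90
REPEAT 3 [
  -- iteration 1/3 --
  FD 4: (3.7,0) -> (3.7,4) [heading=90, draw]
  FD 5.7: (3.7,4) -> (3.7,9.7) [heading=90, draw]
  FD 12.1: (3.7,9.7) -> (3.7,21.8) [heading=90, draw]
  -- iteration 2/3 --
  FD 4: (3.7,21.8) -> (3.7,25.8) [heading=90, draw]
  FD 5.7: (3.7,25.8) -> (3.7,31.5) [heading=90, draw]
  FD 12.1: (3.7,31.5) -> (3.7,43.6) [heading=90, draw]
  -- iteration 3/3 --
  FD 4: (3.7,43.6) -> (3.7,47.6) [heading=90, draw]
  FD 5.7: (3.7,47.6) -> (3.7,53.3) [heading=90, draw]
  FD 12.1: (3.7,53.3) -> (3.7,65.4) [heading=90, draw]
]
FD 11.5: (3.7,65.4) -> (3.7,76.9) [heading=90, draw]
LT 270: heading 90 -> 0
Final: pos=(3.7,76.9), heading=0, 11 segment(s) drawn

Segment lengths:
  seg 1: (0,0) -> (3.7,0), length = 3.7
  seg 2: (3.7,0) -> (3.7,4), length = 4
  seg 3: (3.7,4) -> (3.7,9.7), length = 5.7
  seg 4: (3.7,9.7) -> (3.7,21.8), length = 12.1
  seg 5: (3.7,21.8) -> (3.7,25.8), length = 4
  seg 6: (3.7,25.8) -> (3.7,31.5), length = 5.7
  seg 7: (3.7,31.5) -> (3.7,43.6), length = 12.1
  seg 8: (3.7,43.6) -> (3.7,47.6), length = 4
  seg 9: (3.7,47.6) -> (3.7,53.3), length = 5.7
  seg 10: (3.7,53.3) -> (3.7,65.4), length = 12.1
  seg 11: (3.7,65.4) -> (3.7,76.9), length = 11.5
Total = 80.6

Answer: 80.6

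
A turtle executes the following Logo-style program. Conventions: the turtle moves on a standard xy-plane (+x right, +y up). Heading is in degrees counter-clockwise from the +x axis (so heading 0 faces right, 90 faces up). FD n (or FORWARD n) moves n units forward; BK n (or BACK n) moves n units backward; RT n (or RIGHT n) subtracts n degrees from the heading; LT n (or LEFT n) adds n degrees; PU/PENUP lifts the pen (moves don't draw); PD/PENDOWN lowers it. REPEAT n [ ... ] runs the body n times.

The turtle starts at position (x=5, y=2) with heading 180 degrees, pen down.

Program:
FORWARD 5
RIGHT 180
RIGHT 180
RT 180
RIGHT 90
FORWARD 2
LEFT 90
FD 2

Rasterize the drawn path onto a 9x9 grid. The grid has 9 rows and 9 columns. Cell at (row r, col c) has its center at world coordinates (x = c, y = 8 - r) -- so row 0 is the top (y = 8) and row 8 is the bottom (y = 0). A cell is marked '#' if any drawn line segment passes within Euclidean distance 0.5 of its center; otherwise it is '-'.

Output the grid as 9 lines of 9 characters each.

Segment 0: (5,2) -> (0,2)
Segment 1: (0,2) -> (0,0)
Segment 2: (0,0) -> (2,0)

Answer: ---------
---------
---------
---------
---------
---------
######---
#--------
###------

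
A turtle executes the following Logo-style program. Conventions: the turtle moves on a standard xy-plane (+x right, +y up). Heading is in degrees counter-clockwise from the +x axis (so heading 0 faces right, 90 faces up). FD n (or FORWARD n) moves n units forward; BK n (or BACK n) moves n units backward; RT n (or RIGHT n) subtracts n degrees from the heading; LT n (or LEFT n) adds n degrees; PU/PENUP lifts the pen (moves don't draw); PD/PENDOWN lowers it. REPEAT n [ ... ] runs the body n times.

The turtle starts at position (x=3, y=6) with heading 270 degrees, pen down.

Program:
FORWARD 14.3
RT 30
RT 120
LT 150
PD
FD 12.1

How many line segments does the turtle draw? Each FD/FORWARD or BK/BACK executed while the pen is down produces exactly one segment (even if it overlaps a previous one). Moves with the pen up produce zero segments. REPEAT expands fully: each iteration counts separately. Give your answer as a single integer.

Answer: 2

Derivation:
Executing turtle program step by step:
Start: pos=(3,6), heading=270, pen down
FD 14.3: (3,6) -> (3,-8.3) [heading=270, draw]
RT 30: heading 270 -> 240
RT 120: heading 240 -> 120
LT 150: heading 120 -> 270
PD: pen down
FD 12.1: (3,-8.3) -> (3,-20.4) [heading=270, draw]
Final: pos=(3,-20.4), heading=270, 2 segment(s) drawn
Segments drawn: 2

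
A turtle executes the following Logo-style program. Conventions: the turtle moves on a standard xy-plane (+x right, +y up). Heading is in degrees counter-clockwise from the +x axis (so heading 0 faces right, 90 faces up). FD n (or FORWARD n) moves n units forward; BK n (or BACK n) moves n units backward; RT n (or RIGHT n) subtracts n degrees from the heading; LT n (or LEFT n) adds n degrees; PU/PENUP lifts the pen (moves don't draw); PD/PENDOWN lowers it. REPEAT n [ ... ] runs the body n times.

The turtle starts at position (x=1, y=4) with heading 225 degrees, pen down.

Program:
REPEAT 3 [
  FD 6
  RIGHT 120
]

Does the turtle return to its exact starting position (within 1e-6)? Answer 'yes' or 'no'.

Executing turtle program step by step:
Start: pos=(1,4), heading=225, pen down
REPEAT 3 [
  -- iteration 1/3 --
  FD 6: (1,4) -> (-3.243,-0.243) [heading=225, draw]
  RT 120: heading 225 -> 105
  -- iteration 2/3 --
  FD 6: (-3.243,-0.243) -> (-4.796,5.553) [heading=105, draw]
  RT 120: heading 105 -> 345
  -- iteration 3/3 --
  FD 6: (-4.796,5.553) -> (1,4) [heading=345, draw]
  RT 120: heading 345 -> 225
]
Final: pos=(1,4), heading=225, 3 segment(s) drawn

Start position: (1, 4)
Final position: (1, 4)
Distance = 0; < 1e-6 -> CLOSED

Answer: yes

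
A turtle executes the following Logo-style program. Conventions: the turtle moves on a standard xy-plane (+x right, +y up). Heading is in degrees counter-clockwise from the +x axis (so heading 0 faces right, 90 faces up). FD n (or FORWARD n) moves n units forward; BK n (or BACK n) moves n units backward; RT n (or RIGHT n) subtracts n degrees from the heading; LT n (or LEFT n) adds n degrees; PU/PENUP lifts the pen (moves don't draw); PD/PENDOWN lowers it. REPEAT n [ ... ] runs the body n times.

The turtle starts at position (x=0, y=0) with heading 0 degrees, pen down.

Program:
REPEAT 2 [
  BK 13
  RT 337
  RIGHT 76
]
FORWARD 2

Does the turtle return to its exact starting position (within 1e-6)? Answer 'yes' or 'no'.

Answer: no

Derivation:
Executing turtle program step by step:
Start: pos=(0,0), heading=0, pen down
REPEAT 2 [
  -- iteration 1/2 --
  BK 13: (0,0) -> (-13,0) [heading=0, draw]
  RT 337: heading 0 -> 23
  RT 76: heading 23 -> 307
  -- iteration 2/2 --
  BK 13: (-13,0) -> (-20.824,10.382) [heading=307, draw]
  RT 337: heading 307 -> 330
  RT 76: heading 330 -> 254
]
FD 2: (-20.824,10.382) -> (-21.375,8.46) [heading=254, draw]
Final: pos=(-21.375,8.46), heading=254, 3 segment(s) drawn

Start position: (0, 0)
Final position: (-21.375, 8.46)
Distance = 22.988; >= 1e-6 -> NOT closed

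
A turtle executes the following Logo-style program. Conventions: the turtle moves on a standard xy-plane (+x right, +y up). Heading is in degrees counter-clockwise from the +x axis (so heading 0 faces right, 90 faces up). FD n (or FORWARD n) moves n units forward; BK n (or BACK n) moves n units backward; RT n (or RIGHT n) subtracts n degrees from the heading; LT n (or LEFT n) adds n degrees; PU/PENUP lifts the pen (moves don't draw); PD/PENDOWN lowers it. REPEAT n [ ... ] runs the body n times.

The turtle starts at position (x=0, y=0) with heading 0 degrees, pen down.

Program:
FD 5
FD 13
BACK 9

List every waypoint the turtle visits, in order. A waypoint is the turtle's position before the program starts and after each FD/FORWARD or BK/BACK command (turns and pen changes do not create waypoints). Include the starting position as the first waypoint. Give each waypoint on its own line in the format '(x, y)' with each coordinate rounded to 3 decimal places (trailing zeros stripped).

Executing turtle program step by step:
Start: pos=(0,0), heading=0, pen down
FD 5: (0,0) -> (5,0) [heading=0, draw]
FD 13: (5,0) -> (18,0) [heading=0, draw]
BK 9: (18,0) -> (9,0) [heading=0, draw]
Final: pos=(9,0), heading=0, 3 segment(s) drawn
Waypoints (4 total):
(0, 0)
(5, 0)
(18, 0)
(9, 0)

Answer: (0, 0)
(5, 0)
(18, 0)
(9, 0)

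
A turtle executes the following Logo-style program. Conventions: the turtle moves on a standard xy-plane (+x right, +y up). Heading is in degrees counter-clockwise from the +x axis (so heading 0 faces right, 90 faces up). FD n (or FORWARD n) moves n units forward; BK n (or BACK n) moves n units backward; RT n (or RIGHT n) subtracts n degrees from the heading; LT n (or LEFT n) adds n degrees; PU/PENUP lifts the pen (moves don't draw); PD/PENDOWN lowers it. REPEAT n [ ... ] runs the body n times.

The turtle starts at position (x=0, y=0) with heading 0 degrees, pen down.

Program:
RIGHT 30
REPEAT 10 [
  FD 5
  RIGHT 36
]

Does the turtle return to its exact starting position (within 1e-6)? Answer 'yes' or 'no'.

Answer: yes

Derivation:
Executing turtle program step by step:
Start: pos=(0,0), heading=0, pen down
RT 30: heading 0 -> 330
REPEAT 10 [
  -- iteration 1/10 --
  FD 5: (0,0) -> (4.33,-2.5) [heading=330, draw]
  RT 36: heading 330 -> 294
  -- iteration 2/10 --
  FD 5: (4.33,-2.5) -> (6.364,-7.068) [heading=294, draw]
  RT 36: heading 294 -> 258
  -- iteration 3/10 --
  FD 5: (6.364,-7.068) -> (5.324,-11.958) [heading=258, draw]
  RT 36: heading 258 -> 222
  -- iteration 4/10 --
  FD 5: (5.324,-11.958) -> (1.609,-15.304) [heading=222, draw]
  RT 36: heading 222 -> 186
  -- iteration 5/10 --
  FD 5: (1.609,-15.304) -> (-3.364,-15.827) [heading=186, draw]
  RT 36: heading 186 -> 150
  -- iteration 6/10 --
  FD 5: (-3.364,-15.827) -> (-7.694,-13.327) [heading=150, draw]
  RT 36: heading 150 -> 114
  -- iteration 7/10 --
  FD 5: (-7.694,-13.327) -> (-9.728,-8.759) [heading=114, draw]
  RT 36: heading 114 -> 78
  -- iteration 8/10 --
  FD 5: (-9.728,-8.759) -> (-8.688,-3.868) [heading=78, draw]
  RT 36: heading 78 -> 42
  -- iteration 9/10 --
  FD 5: (-8.688,-3.868) -> (-4.973,-0.523) [heading=42, draw]
  RT 36: heading 42 -> 6
  -- iteration 10/10 --
  FD 5: (-4.973,-0.523) -> (0,0) [heading=6, draw]
  RT 36: heading 6 -> 330
]
Final: pos=(0,0), heading=330, 10 segment(s) drawn

Start position: (0, 0)
Final position: (0, 0)
Distance = 0; < 1e-6 -> CLOSED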